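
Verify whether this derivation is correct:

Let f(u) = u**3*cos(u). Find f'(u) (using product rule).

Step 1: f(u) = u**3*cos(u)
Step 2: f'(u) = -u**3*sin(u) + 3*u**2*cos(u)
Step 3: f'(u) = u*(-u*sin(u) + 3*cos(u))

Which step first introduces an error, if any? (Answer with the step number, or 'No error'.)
Step 3

Step 3 is incorrect due to a wrong exponent.
The step shows: u*(-u*sin(u) + 3*cos(u))
The correct value should be: u**2*(-u*sin(u) + 3*cos(u))

Explanation: The exponent 2 on u was incorrectly written as 1: the term u**2*(-u*sin(u) + 3*cos(u)) was incorrectly written as u*(-u*sin(u) + 3*cos(u))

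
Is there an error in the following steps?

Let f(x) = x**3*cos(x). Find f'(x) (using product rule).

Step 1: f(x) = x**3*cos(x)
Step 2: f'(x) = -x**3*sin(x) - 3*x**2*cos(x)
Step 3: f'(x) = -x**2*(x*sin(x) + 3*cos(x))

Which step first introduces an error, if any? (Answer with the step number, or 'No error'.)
Step 2

Step 2 is incorrect due to a sign flip.
The step shows: -x**3*sin(x) - 3*x**2*cos(x)
The correct value should be: -x**3*sin(x) + 3*x**2*cos(x)

Explanation: The sign of one term was flipped: the term 3*x**2*cos(x) was incorrectly written as -3*x**2*cos(x)
The later steps are derived from this incorrect expression, so the error originates in Step 2.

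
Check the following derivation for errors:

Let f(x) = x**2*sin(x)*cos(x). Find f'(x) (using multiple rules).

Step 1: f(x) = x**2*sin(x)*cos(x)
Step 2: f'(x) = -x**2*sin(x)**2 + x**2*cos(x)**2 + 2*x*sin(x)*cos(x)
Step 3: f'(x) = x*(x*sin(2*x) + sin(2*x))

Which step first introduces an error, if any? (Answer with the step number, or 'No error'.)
Step 3

Step 3 is incorrect due to a wrong trig function.
The step shows: x*(x*sin(2*x) + sin(2*x))
The correct value should be: x*(x*cos(2*x) + sin(2*x))

Explanation: cos(2*x) was incorrectly written as sin(2*x): the term x*(x*cos(2*x) + sin(2*x)) was incorrectly written as x*(x*sin(2*x) + sin(2*x))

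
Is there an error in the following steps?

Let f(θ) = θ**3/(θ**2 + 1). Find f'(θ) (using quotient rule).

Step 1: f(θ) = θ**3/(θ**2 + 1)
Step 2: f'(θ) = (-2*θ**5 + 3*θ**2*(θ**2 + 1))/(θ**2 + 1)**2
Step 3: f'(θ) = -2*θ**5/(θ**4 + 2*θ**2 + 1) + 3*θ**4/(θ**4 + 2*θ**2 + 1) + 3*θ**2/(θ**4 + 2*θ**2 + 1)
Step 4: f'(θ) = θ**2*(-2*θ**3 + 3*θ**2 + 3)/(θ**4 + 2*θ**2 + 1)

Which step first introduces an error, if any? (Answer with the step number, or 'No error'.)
Step 2

Step 2 is incorrect due to a wrong exponent.
The step shows: (-2*θ**5 + 3*θ**2*(θ**2 + 1))/(θ**2 + 1)**2
The correct value should be: (-2*θ**4 + 3*θ**2*(θ**2 + 1))/(θ**2 + 1)**2

Explanation: The exponent 4 on θ was incorrectly written as 5: the term (-2*θ**4 + 3*θ**2*(θ**2 + 1))/(θ**2 + 1)**2 was incorrectly written as (-2*θ**5 + 3*θ**2*(θ**2 + 1))/(θ**2 + 1)**2
The later steps are derived from this incorrect expression, so the error originates in Step 2.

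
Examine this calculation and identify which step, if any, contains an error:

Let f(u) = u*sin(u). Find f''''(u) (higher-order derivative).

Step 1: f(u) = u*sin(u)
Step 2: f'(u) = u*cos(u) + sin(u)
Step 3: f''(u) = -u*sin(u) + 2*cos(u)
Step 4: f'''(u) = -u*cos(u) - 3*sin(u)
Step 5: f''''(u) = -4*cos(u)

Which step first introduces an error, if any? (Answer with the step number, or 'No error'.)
Step 5

Step 5 is incorrect due to a dropped term.
The step shows: -4*cos(u)
The correct value should be: u*sin(u) - 4*cos(u)

Explanation: A term was dropped: the term u*sin(u) was incorrectly omitted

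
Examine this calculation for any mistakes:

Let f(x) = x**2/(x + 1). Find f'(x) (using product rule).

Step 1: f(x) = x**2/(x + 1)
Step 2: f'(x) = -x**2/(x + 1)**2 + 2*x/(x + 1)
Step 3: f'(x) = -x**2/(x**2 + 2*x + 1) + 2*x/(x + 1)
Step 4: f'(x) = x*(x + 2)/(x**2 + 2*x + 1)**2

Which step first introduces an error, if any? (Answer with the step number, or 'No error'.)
Step 4

Step 4 is incorrect due to a wrong exponent.
The step shows: x*(x + 2)/(x**2 + 2*x + 1)**2
The correct value should be: x*(x + 2)/(x**2 + 2*x + 1)

Explanation: The exponent -1 on x**2 + 2*x + 1 was incorrectly written as -2: the term x*(x + 2)/(x**2 + 2*x + 1) was incorrectly written as x*(x + 2)/(x**2 + 2*x + 1)**2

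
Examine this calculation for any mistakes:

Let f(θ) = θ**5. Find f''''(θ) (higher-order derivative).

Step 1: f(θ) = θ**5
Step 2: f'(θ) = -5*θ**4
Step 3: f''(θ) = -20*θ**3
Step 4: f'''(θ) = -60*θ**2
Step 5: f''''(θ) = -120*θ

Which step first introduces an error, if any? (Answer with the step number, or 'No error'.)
Step 2

Step 2 is incorrect due to a sign flip.
The step shows: -5*θ**4
The correct value should be: 5*θ**4

Explanation: The sign of the whole expression was flipped: the term 5*θ**4 was incorrectly written as -5*θ**4
The later steps are derived from this incorrect expression, so the error originates in Step 2.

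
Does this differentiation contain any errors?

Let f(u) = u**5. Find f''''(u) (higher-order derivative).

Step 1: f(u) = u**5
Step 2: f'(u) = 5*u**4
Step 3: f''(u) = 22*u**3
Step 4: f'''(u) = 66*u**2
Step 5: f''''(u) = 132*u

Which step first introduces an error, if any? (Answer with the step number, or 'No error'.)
Step 3

Step 3 is incorrect due to a wrong coefficient.
The step shows: 22*u**3
The correct value should be: 20*u**3

Explanation: The coefficient 20 was incorrectly written as 22: the term 20*u**3 was incorrectly written as 22*u**3
The later steps are derived from this incorrect expression, so the error originates in Step 3.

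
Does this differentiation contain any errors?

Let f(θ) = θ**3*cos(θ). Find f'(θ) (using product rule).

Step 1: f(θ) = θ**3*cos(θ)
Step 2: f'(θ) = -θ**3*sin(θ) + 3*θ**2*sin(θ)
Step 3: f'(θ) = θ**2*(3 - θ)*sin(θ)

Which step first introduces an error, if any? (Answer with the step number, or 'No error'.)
Step 2

Step 2 is incorrect due to a wrong trig function.
The step shows: -θ**3*sin(θ) + 3*θ**2*sin(θ)
The correct value should be: -θ**3*sin(θ) + 3*θ**2*cos(θ)

Explanation: cos(θ) was incorrectly written as sin(θ): the term 3*θ**2*cos(θ) was incorrectly written as 3*θ**2*sin(θ)
The later steps are derived from this incorrect expression, so the error originates in Step 2.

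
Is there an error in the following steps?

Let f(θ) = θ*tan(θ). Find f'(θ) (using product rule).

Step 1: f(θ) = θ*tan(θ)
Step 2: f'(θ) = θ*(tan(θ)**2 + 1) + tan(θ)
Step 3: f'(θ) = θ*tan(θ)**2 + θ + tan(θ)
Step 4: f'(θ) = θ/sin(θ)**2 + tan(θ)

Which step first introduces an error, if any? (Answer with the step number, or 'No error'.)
Step 4

Step 4 is incorrect due to a wrong trig function.
The step shows: θ/sin(θ)**2 + tan(θ)
The correct value should be: θ/cos(θ)**2 + tan(θ)

Explanation: cos(θ) was incorrectly written as sin(θ): the term θ/cos(θ)**2 was incorrectly written as θ/sin(θ)**2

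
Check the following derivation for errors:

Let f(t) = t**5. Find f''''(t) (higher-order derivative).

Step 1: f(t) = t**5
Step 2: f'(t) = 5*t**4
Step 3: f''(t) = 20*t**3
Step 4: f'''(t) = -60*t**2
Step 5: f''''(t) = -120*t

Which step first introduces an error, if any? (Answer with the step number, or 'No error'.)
Step 4

Step 4 is incorrect due to a sign flip.
The step shows: -60*t**2
The correct value should be: 60*t**2

Explanation: The sign of the whole expression was flipped: the term 60*t**2 was incorrectly written as -60*t**2
The later steps are derived from this incorrect expression, so the error originates in Step 4.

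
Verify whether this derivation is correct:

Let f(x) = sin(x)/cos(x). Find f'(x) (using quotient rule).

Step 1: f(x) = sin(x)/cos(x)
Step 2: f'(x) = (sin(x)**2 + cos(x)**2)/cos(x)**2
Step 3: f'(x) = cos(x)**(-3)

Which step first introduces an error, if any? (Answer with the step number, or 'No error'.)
Step 3

Step 3 is incorrect due to a wrong exponent.
The step shows: cos(x)**(-3)
The correct value should be: cos(x)**(-2)

Explanation: The exponent -2 on cos(x) was incorrectly written as -3: the term cos(x)**(-2) was incorrectly written as cos(x)**(-3)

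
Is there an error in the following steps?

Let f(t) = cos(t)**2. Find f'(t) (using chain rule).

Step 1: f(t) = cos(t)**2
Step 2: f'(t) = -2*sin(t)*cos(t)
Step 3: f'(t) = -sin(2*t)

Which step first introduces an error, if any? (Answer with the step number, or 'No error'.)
No error

All steps in this derivation are correct.
The final answer f'(t) = -sin(2*t) is valid.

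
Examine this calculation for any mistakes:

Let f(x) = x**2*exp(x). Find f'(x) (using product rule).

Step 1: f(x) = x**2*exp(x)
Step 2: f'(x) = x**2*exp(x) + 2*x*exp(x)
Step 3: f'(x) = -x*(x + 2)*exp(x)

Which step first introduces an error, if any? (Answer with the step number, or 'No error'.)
Step 3

Step 3 is incorrect due to a sign flip.
The step shows: -x*(x + 2)*exp(x)
The correct value should be: x*(x + 2)*exp(x)

Explanation: The sign of the whole expression was flipped: the term x*(x + 2)*exp(x) was incorrectly written as -x*(x + 2)*exp(x)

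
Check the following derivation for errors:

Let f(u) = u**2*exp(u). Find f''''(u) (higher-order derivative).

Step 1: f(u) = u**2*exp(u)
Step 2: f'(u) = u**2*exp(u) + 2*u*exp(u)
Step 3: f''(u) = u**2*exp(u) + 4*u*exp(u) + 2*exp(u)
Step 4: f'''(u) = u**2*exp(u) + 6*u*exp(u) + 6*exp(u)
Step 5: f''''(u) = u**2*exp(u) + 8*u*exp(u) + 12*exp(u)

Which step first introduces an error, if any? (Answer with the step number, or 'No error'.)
No error

All steps in this derivation are correct.
The final answer f''''(u) = u**2*exp(u) + 8*u*exp(u) + 12*exp(u) is valid.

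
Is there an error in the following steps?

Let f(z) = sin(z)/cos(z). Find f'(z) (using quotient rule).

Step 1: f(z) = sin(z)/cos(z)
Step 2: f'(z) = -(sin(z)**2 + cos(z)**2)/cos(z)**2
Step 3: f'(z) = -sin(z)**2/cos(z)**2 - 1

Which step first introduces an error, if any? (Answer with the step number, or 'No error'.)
Step 2

Step 2 is incorrect due to a sign flip.
The step shows: -(sin(z)**2 + cos(z)**2)/cos(z)**2
The correct value should be: (sin(z)**2 + cos(z)**2)/cos(z)**2

Explanation: The sign of the whole expression was flipped: the term (sin(z)**2 + cos(z)**2)/cos(z)**2 was incorrectly written as -(sin(z)**2 + cos(z)**2)/cos(z)**2
The later steps are derived from this incorrect expression, so the error originates in Step 2.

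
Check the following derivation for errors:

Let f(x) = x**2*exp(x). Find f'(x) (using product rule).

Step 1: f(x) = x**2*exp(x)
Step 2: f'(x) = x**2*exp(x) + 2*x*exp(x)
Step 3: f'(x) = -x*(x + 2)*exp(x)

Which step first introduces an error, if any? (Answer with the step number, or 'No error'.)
Step 3

Step 3 is incorrect due to a sign flip.
The step shows: -x*(x + 2)*exp(x)
The correct value should be: x*(x + 2)*exp(x)

Explanation: The sign of the whole expression was flipped: the term x*(x + 2)*exp(x) was incorrectly written as -x*(x + 2)*exp(x)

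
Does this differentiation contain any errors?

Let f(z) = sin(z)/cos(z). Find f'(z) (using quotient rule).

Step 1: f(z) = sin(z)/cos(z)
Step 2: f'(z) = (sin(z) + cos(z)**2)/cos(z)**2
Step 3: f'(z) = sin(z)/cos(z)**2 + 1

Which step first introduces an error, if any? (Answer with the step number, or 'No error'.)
Step 2

Step 2 is incorrect due to a wrong exponent.
The step shows: (sin(z) + cos(z)**2)/cos(z)**2
The correct value should be: (sin(z)**2 + cos(z)**2)/cos(z)**2

Explanation: The exponent 2 on sin(z) was incorrectly written as 1: the term (sin(z)**2 + cos(z)**2)/cos(z)**2 was incorrectly written as (sin(z) + cos(z)**2)/cos(z)**2
The later steps are derived from this incorrect expression, so the error originates in Step 2.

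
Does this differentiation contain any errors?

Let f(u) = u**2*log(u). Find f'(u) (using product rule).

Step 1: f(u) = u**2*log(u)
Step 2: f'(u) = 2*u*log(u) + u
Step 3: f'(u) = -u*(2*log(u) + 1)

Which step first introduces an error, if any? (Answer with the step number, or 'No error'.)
Step 3

Step 3 is incorrect due to a sign flip.
The step shows: -u*(2*log(u) + 1)
The correct value should be: u*(2*log(u) + 1)

Explanation: The sign of the whole expression was flipped: the term u*(2*log(u) + 1) was incorrectly written as -u*(2*log(u) + 1)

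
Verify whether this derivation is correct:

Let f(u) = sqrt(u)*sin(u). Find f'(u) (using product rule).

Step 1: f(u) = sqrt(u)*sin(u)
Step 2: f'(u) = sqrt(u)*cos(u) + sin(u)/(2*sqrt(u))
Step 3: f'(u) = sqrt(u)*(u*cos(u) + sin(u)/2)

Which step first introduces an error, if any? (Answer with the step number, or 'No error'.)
Step 3

Step 3 is incorrect due to a wrong exponent.
The step shows: sqrt(u)*(u*cos(u) + sin(u)/2)
The correct value should be: (u*cos(u) + sin(u)/2)/sqrt(u)

Explanation: The exponent -1/2 on u was incorrectly written as 1/2: the term (u*cos(u) + sin(u)/2)/sqrt(u) was incorrectly written as sqrt(u)*(u*cos(u) + sin(u)/2)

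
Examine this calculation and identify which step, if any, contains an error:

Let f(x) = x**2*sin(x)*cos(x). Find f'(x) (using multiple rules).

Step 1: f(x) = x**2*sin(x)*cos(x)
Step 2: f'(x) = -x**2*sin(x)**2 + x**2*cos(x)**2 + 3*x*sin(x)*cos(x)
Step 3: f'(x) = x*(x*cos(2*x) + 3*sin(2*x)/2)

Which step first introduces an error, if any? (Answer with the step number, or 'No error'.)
Step 2

Step 2 is incorrect due to a wrong coefficient.
The step shows: -x**2*sin(x)**2 + x**2*cos(x)**2 + 3*x*sin(x)*cos(x)
The correct value should be: -x**2*sin(x)**2 + x**2*cos(x)**2 + 2*x*sin(x)*cos(x)

Explanation: The coefficient 2 was incorrectly written as 3: the term 2*x*sin(x)*cos(x) was incorrectly written as 3*x*sin(x)*cos(x)
The later steps are derived from this incorrect expression, so the error originates in Step 2.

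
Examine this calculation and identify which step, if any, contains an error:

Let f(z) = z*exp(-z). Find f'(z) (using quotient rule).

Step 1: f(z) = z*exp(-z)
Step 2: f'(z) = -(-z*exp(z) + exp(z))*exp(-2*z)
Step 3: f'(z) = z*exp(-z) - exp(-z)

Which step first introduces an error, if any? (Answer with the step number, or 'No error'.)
Step 2

Step 2 is incorrect due to a sign flip.
The step shows: -(-z*exp(z) + exp(z))*exp(-2*z)
The correct value should be: (-z*exp(z) + exp(z))*exp(-2*z)

Explanation: The sign of the whole expression was flipped: the term (-z*exp(z) + exp(z))*exp(-2*z) was incorrectly written as -(-z*exp(z) + exp(z))*exp(-2*z)
The later steps are derived from this incorrect expression, so the error originates in Step 2.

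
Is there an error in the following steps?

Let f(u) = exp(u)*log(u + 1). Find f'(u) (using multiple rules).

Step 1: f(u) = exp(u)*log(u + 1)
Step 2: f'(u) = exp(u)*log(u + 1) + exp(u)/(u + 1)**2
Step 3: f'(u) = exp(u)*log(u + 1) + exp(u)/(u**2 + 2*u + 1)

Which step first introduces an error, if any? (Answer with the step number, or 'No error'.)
Step 2

Step 2 is incorrect due to a wrong exponent.
The step shows: exp(u)*log(u + 1) + exp(u)/(u + 1)**2
The correct value should be: exp(u)*log(u + 1) + exp(u)/(u + 1)

Explanation: The exponent -1 on u + 1 was incorrectly written as -2: the term exp(u)/(u + 1) was incorrectly written as exp(u)/(u + 1)**2
The later steps are derived from this incorrect expression, so the error originates in Step 2.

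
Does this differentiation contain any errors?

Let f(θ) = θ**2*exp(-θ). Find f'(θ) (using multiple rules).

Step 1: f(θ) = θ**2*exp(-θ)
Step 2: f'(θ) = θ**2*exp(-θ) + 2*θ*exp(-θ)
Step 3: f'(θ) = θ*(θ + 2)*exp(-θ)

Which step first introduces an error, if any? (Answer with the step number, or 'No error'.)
Step 2

Step 2 is incorrect due to a sign flip.
The step shows: θ**2*exp(-θ) + 2*θ*exp(-θ)
The correct value should be: -θ**2*exp(-θ) + 2*θ*exp(-θ)

Explanation: The sign of one term was flipped: the term -θ**2*exp(-θ) was incorrectly written as θ**2*exp(-θ)
The later steps are derived from this incorrect expression, so the error originates in Step 2.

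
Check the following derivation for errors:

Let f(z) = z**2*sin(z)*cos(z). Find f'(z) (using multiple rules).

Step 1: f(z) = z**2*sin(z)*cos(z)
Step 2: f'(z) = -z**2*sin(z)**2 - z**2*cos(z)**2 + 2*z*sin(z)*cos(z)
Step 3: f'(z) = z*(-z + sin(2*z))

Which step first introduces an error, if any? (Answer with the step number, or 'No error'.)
Step 2

Step 2 is incorrect due to a sign flip.
The step shows: -z**2*sin(z)**2 - z**2*cos(z)**2 + 2*z*sin(z)*cos(z)
The correct value should be: -z**2*sin(z)**2 + z**2*cos(z)**2 + 2*z*sin(z)*cos(z)

Explanation: The sign of one term was flipped: the term z**2*cos(z)**2 was incorrectly written as -z**2*cos(z)**2
The later steps are derived from this incorrect expression, so the error originates in Step 2.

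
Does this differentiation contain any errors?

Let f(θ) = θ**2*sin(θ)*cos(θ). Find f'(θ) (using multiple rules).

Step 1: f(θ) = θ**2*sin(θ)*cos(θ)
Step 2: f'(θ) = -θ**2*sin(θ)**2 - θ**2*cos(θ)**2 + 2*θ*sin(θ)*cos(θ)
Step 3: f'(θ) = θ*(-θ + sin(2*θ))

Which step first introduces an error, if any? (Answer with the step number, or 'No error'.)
Step 2

Step 2 is incorrect due to a sign flip.
The step shows: -θ**2*sin(θ)**2 - θ**2*cos(θ)**2 + 2*θ*sin(θ)*cos(θ)
The correct value should be: -θ**2*sin(θ)**2 + θ**2*cos(θ)**2 + 2*θ*sin(θ)*cos(θ)

Explanation: The sign of one term was flipped: the term θ**2*cos(θ)**2 was incorrectly written as -θ**2*cos(θ)**2
The later steps are derived from this incorrect expression, so the error originates in Step 2.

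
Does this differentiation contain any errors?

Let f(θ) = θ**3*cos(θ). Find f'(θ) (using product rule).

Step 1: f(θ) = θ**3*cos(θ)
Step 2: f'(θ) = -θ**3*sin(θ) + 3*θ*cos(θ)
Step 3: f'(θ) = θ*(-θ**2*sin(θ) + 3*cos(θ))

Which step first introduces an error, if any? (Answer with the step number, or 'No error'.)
Step 2

Step 2 is incorrect due to a wrong exponent.
The step shows: -θ**3*sin(θ) + 3*θ*cos(θ)
The correct value should be: -θ**3*sin(θ) + 3*θ**2*cos(θ)

Explanation: The exponent 2 on θ was incorrectly written as 1: the term 3*θ**2*cos(θ) was incorrectly written as 3*θ*cos(θ)
The later steps are derived from this incorrect expression, so the error originates in Step 2.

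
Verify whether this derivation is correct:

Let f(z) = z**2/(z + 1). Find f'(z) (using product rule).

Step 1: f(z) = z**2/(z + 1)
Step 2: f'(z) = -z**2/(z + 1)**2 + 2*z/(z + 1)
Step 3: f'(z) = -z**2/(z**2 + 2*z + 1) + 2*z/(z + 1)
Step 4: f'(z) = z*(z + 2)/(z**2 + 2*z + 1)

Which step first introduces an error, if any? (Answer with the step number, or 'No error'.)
No error

All steps in this derivation are correct.
The final answer f'(z) = z*(z + 2)/(z**2 + 2*z + 1) is valid.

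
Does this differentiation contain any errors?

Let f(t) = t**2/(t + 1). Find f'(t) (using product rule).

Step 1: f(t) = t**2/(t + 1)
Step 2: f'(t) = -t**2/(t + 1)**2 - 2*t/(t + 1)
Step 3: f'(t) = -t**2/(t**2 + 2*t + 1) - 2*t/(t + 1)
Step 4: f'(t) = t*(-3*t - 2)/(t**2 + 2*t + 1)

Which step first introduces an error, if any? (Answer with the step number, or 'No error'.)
Step 2

Step 2 is incorrect due to a sign flip.
The step shows: -t**2/(t + 1)**2 - 2*t/(t + 1)
The correct value should be: -t**2/(t + 1)**2 + 2*t/(t + 1)

Explanation: The sign of one term was flipped: the term 2*t/(t + 1) was incorrectly written as -2*t/(t + 1)
The later steps are derived from this incorrect expression, so the error originates in Step 2.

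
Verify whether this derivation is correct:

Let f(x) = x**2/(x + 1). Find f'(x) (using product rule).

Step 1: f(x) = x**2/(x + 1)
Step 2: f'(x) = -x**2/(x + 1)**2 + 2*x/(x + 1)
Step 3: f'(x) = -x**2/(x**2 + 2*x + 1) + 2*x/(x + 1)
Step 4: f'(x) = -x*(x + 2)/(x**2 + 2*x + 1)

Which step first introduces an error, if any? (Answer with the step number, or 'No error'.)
Step 4

Step 4 is incorrect due to a sign flip.
The step shows: -x*(x + 2)/(x**2 + 2*x + 1)
The correct value should be: x*(x + 2)/(x**2 + 2*x + 1)

Explanation: The sign of the whole expression was flipped: the term x*(x + 2)/(x**2 + 2*x + 1) was incorrectly written as -x*(x + 2)/(x**2 + 2*x + 1)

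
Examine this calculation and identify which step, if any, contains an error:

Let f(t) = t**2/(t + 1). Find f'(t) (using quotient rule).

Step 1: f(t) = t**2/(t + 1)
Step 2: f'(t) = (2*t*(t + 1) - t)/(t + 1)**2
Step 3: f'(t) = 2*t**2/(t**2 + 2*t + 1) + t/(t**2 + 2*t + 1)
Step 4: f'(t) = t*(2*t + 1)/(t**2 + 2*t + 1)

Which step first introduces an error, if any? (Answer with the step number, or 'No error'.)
Step 2

Step 2 is incorrect due to a wrong exponent.
The step shows: (2*t*(t + 1) - t)/(t + 1)**2
The correct value should be: (-t**2 + 2*t*(t + 1))/(t + 1)**2

Explanation: The exponent 2 on t was incorrectly written as 1: the term (-t**2 + 2*t*(t + 1))/(t + 1)**2 was incorrectly written as (2*t*(t + 1) - t)/(t + 1)**2
The later steps are derived from this incorrect expression, so the error originates in Step 2.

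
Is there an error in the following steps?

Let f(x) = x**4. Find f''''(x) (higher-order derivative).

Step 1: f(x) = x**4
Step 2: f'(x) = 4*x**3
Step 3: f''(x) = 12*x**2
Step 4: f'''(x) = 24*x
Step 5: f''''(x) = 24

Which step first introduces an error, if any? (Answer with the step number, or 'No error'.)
No error

All steps in this derivation are correct.
The final answer f''''(x) = 24 is valid.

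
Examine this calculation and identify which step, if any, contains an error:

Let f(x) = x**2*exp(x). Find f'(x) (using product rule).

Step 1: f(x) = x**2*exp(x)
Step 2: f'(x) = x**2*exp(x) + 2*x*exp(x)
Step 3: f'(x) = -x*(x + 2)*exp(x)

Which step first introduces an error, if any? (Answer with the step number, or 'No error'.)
Step 3

Step 3 is incorrect due to a sign flip.
The step shows: -x*(x + 2)*exp(x)
The correct value should be: x*(x + 2)*exp(x)

Explanation: The sign of the whole expression was flipped: the term x*(x + 2)*exp(x) was incorrectly written as -x*(x + 2)*exp(x)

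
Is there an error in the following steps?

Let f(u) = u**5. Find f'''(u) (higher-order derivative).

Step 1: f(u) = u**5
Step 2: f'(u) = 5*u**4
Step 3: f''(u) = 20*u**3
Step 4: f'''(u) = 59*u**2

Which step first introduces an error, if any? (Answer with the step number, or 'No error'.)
Step 4

Step 4 is incorrect due to a wrong coefficient.
The step shows: 59*u**2
The correct value should be: 60*u**2

Explanation: The coefficient 60 was incorrectly written as 59: the term 60*u**2 was incorrectly written as 59*u**2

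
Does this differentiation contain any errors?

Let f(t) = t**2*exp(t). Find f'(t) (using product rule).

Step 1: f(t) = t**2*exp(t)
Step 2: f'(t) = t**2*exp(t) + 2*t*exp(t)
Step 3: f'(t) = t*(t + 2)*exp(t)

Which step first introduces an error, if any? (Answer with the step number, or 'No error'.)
No error

All steps in this derivation are correct.
The final answer f'(t) = t*(t + 2)*exp(t) is valid.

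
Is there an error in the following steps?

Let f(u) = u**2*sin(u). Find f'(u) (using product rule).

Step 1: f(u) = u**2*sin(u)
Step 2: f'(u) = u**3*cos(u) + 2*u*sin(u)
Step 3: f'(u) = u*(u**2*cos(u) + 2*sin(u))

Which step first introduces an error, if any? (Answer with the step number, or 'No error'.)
Step 2

Step 2 is incorrect due to a wrong exponent.
The step shows: u**3*cos(u) + 2*u*sin(u)
The correct value should be: u**2*cos(u) + 2*u*sin(u)

Explanation: The exponent 2 on u was incorrectly written as 3: the term u**2*cos(u) was incorrectly written as u**3*cos(u)
The later steps are derived from this incorrect expression, so the error originates in Step 2.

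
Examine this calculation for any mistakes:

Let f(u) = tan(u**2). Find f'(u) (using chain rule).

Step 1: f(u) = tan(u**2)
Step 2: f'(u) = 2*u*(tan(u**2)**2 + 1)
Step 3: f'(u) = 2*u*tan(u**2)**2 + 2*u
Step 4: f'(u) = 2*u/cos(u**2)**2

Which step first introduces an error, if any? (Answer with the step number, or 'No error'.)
No error

All steps in this derivation are correct.
The final answer f'(u) = 2*u/cos(u**2)**2 is valid.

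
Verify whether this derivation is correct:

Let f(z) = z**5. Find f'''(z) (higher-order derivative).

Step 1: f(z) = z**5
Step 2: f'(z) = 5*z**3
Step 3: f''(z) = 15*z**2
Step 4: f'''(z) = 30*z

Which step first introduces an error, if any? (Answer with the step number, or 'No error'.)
Step 2

Step 2 is incorrect due to a wrong exponent.
The step shows: 5*z**3
The correct value should be: 5*z**4

Explanation: The exponent 4 on z was incorrectly written as 3: the term 5*z**4 was incorrectly written as 5*z**3
The later steps are derived from this incorrect expression, so the error originates in Step 2.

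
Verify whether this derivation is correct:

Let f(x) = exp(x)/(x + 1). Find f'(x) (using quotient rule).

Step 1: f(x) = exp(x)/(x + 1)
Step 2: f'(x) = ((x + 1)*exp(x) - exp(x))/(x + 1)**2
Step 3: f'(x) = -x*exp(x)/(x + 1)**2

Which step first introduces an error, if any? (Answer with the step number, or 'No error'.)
Step 3

Step 3 is incorrect due to a sign flip.
The step shows: -x*exp(x)/(x + 1)**2
The correct value should be: x*exp(x)/(x + 1)**2

Explanation: The sign of the whole expression was flipped: the term x*exp(x)/(x + 1)**2 was incorrectly written as -x*exp(x)/(x + 1)**2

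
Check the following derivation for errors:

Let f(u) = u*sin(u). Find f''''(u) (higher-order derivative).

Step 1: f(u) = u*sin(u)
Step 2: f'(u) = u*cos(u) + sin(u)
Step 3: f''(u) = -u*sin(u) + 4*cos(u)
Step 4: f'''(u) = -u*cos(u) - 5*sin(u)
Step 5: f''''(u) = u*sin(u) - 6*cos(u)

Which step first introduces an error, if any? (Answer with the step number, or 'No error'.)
Step 3

Step 3 is incorrect due to a wrong coefficient.
The step shows: -u*sin(u) + 4*cos(u)
The correct value should be: -u*sin(u) + 2*cos(u)

Explanation: The coefficient 2 was incorrectly written as 4: the term 2*cos(u) was incorrectly written as 4*cos(u)
The later steps are derived from this incorrect expression, so the error originates in Step 3.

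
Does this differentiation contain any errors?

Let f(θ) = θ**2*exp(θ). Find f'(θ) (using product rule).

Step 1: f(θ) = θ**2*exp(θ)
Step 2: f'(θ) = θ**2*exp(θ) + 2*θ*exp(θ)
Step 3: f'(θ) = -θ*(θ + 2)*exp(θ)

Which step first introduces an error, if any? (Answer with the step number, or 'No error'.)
Step 3

Step 3 is incorrect due to a sign flip.
The step shows: -θ*(θ + 2)*exp(θ)
The correct value should be: θ*(θ + 2)*exp(θ)

Explanation: The sign of the whole expression was flipped: the term θ*(θ + 2)*exp(θ) was incorrectly written as -θ*(θ + 2)*exp(θ)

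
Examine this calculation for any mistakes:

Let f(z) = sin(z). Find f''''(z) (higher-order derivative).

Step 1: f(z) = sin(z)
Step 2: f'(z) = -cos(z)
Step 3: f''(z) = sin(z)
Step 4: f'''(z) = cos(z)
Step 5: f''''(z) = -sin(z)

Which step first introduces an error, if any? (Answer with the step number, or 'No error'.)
Step 2

Step 2 is incorrect due to a sign flip.
The step shows: -cos(z)
The correct value should be: cos(z)

Explanation: The sign of the whole expression was flipped: the term cos(z) was incorrectly written as -cos(z)
The later steps are derived from this incorrect expression, so the error originates in Step 2.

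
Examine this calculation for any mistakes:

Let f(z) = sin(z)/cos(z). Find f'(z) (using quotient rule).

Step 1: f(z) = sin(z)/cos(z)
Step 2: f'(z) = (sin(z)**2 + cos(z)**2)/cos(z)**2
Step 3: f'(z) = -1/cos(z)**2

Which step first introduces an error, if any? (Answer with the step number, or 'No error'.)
Step 3

Step 3 is incorrect due to a sign flip.
The step shows: -1/cos(z)**2
The correct value should be: cos(z)**(-2)

Explanation: The sign of the whole expression was flipped: the term cos(z)**(-2) was incorrectly written as -1/cos(z)**2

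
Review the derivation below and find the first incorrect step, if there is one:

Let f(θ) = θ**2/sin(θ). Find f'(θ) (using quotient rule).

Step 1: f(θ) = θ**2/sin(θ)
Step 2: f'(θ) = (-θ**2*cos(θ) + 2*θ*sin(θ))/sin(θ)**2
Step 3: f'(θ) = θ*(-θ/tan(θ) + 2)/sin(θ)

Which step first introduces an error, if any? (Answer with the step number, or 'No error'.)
No error

All steps in this derivation are correct.
The final answer f'(θ) = θ*(-θ/tan(θ) + 2)/sin(θ) is valid.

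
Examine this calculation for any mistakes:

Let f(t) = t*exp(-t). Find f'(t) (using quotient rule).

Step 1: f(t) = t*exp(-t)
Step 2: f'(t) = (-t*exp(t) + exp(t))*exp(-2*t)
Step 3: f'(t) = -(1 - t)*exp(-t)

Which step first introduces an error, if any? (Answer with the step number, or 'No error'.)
Step 3

Step 3 is incorrect due to a sign flip.
The step shows: -(1 - t)*exp(-t)
The correct value should be: (1 - t)*exp(-t)

Explanation: The sign of the whole expression was flipped: the term (1 - t)*exp(-t) was incorrectly written as -(1 - t)*exp(-t)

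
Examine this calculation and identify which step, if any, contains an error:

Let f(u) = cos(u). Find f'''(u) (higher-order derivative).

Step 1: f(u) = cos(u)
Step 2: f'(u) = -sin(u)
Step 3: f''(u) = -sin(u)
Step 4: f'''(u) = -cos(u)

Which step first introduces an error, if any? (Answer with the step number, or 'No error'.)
Step 3

Step 3 is incorrect due to a wrong trig function.
The step shows: -sin(u)
The correct value should be: -cos(u)

Explanation: cos(u) was incorrectly written as sin(u): the term -cos(u) was incorrectly written as -sin(u)
The later steps are derived from this incorrect expression, so the error originates in Step 3.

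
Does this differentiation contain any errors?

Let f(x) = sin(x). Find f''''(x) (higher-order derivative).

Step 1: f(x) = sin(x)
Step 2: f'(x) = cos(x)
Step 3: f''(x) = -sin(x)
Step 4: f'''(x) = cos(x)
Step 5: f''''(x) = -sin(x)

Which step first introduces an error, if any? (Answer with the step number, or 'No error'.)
Step 4

Step 4 is incorrect due to a sign flip.
The step shows: cos(x)
The correct value should be: -cos(x)

Explanation: The sign of the whole expression was flipped: the term -cos(x) was incorrectly written as cos(x)
The later steps are derived from this incorrect expression, so the error originates in Step 4.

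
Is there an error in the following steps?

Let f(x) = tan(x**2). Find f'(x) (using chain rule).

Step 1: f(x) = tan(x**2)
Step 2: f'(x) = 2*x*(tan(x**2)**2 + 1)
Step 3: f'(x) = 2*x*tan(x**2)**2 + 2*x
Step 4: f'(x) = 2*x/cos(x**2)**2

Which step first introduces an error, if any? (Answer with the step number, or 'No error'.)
No error

All steps in this derivation are correct.
The final answer f'(x) = 2*x/cos(x**2)**2 is valid.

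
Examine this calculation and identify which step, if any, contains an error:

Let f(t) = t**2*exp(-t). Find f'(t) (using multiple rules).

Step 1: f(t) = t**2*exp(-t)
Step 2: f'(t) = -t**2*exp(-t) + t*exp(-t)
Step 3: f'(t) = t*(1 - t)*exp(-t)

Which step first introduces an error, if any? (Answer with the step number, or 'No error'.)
Step 2

Step 2 is incorrect due to a wrong coefficient.
The step shows: -t**2*exp(-t) + t*exp(-t)
The correct value should be: -t**2*exp(-t) + 2*t*exp(-t)

Explanation: The coefficient 2 was incorrectly written as 1: the term 2*t*exp(-t) was incorrectly written as t*exp(-t)
The later steps are derived from this incorrect expression, so the error originates in Step 2.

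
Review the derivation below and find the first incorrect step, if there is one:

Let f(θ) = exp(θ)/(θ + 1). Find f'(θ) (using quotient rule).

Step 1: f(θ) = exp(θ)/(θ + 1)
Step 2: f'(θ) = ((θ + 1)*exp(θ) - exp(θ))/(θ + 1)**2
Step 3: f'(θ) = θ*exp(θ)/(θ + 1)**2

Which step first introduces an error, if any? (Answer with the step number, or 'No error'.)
No error

All steps in this derivation are correct.
The final answer f'(θ) = θ*exp(θ)/(θ + 1)**2 is valid.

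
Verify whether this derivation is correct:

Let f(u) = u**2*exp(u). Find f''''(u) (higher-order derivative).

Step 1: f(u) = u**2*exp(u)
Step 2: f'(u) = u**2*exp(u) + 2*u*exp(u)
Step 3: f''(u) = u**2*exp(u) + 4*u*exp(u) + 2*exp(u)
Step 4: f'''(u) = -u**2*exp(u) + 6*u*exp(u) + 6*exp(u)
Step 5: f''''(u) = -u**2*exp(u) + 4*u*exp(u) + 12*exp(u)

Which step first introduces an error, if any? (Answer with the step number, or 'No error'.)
Step 4

Step 4 is incorrect due to a sign flip.
The step shows: -u**2*exp(u) + 6*u*exp(u) + 6*exp(u)
The correct value should be: u**2*exp(u) + 6*u*exp(u) + 6*exp(u)

Explanation: The sign of one term was flipped: the term u**2*exp(u) was incorrectly written as -u**2*exp(u)
The later steps are derived from this incorrect expression, so the error originates in Step 4.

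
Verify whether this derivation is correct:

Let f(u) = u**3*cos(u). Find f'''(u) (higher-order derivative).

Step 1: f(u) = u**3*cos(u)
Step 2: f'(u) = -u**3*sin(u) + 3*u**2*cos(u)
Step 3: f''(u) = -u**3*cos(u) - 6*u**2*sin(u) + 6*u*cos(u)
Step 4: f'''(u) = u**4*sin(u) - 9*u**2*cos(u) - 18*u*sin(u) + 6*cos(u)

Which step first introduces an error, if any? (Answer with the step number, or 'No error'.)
Step 4

Step 4 is incorrect due to a wrong exponent.
The step shows: u**4*sin(u) - 9*u**2*cos(u) - 18*u*sin(u) + 6*cos(u)
The correct value should be: u**3*sin(u) - 9*u**2*cos(u) - 18*u*sin(u) + 6*cos(u)

Explanation: The exponent 3 on u was incorrectly written as 4: the term u**3*sin(u) was incorrectly written as u**4*sin(u)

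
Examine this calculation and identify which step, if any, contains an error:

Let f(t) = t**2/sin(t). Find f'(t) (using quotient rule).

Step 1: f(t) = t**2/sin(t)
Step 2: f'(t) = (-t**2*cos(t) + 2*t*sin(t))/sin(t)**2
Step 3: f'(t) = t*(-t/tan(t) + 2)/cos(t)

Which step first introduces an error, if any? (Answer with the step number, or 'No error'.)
Step 3

Step 3 is incorrect due to a wrong trig function.
The step shows: t*(-t/tan(t) + 2)/cos(t)
The correct value should be: t*(-t/tan(t) + 2)/sin(t)

Explanation: sin(t) was incorrectly written as cos(t): the term t*(-t/tan(t) + 2)/sin(t) was incorrectly written as t*(-t/tan(t) + 2)/cos(t)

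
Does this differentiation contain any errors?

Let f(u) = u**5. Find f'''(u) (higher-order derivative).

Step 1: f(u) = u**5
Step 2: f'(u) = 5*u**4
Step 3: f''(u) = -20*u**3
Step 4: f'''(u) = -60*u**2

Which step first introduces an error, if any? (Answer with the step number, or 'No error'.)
Step 3

Step 3 is incorrect due to a sign flip.
The step shows: -20*u**3
The correct value should be: 20*u**3

Explanation: The sign of the whole expression was flipped: the term 20*u**3 was incorrectly written as -20*u**3
The later steps are derived from this incorrect expression, so the error originates in Step 3.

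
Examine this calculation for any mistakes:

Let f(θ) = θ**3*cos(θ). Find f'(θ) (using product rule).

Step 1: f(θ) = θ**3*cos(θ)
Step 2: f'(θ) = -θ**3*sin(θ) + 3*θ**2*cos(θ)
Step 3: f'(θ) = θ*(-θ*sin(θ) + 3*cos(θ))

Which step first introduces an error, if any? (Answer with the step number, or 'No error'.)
Step 3

Step 3 is incorrect due to a wrong exponent.
The step shows: θ*(-θ*sin(θ) + 3*cos(θ))
The correct value should be: θ**2*(-θ*sin(θ) + 3*cos(θ))

Explanation: The exponent 2 on θ was incorrectly written as 1: the term θ**2*(-θ*sin(θ) + 3*cos(θ)) was incorrectly written as θ*(-θ*sin(θ) + 3*cos(θ))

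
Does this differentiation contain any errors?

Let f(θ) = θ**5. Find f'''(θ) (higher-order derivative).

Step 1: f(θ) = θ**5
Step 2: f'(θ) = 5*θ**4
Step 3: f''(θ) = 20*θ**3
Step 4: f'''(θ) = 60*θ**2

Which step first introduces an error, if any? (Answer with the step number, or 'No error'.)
No error

All steps in this derivation are correct.
The final answer f'''(θ) = 60*θ**2 is valid.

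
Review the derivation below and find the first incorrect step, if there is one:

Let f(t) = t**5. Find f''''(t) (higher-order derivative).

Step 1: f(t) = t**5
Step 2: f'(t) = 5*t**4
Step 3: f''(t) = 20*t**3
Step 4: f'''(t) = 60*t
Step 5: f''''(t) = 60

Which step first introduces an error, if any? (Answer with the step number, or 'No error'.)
Step 4

Step 4 is incorrect due to a wrong exponent.
The step shows: 60*t
The correct value should be: 60*t**2

Explanation: The exponent 2 on t was incorrectly written as 1: the term 60*t**2 was incorrectly written as 60*t
The later steps are derived from this incorrect expression, so the error originates in Step 4.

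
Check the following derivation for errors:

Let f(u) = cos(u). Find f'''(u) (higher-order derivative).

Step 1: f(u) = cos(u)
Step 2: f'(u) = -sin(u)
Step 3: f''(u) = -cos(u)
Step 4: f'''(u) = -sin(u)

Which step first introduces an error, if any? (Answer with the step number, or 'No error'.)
Step 4

Step 4 is incorrect due to a sign flip.
The step shows: -sin(u)
The correct value should be: sin(u)

Explanation: The sign of the whole expression was flipped: the term sin(u) was incorrectly written as -sin(u)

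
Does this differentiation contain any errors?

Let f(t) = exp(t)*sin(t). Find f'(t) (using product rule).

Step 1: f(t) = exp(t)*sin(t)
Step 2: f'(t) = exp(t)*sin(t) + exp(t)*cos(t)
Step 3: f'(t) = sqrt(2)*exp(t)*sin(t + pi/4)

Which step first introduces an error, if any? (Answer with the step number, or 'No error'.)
No error

All steps in this derivation are correct.
The final answer f'(t) = sqrt(2)*exp(t)*sin(t + pi/4) is valid.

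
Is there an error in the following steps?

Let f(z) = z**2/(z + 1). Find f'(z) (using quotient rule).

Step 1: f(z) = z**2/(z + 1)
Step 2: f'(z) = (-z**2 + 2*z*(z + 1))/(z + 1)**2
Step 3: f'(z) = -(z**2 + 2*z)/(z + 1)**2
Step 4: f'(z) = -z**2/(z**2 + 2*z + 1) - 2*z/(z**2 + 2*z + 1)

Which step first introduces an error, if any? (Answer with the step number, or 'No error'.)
Step 3

Step 3 is incorrect due to a sign flip.
The step shows: -(z**2 + 2*z)/(z + 1)**2
The correct value should be: (z**2 + 2*z)/(z + 1)**2

Explanation: The sign of the whole expression was flipped: the term (z**2 + 2*z)/(z + 1)**2 was incorrectly written as -(z**2 + 2*z)/(z + 1)**2
The later steps are derived from this incorrect expression, so the error originates in Step 3.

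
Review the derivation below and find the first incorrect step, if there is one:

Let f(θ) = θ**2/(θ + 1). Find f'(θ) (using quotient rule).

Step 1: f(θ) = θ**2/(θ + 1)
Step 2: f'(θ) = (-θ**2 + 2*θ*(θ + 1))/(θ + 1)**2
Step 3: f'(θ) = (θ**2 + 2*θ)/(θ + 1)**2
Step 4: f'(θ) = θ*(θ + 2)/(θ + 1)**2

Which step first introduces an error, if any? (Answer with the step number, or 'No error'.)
No error

All steps in this derivation are correct.
The final answer f'(θ) = θ*(θ + 2)/(θ + 1)**2 is valid.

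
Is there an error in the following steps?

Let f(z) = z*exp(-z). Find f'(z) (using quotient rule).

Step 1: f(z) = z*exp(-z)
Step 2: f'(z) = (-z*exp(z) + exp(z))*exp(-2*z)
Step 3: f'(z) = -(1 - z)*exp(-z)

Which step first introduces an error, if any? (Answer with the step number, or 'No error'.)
Step 3

Step 3 is incorrect due to a sign flip.
The step shows: -(1 - z)*exp(-z)
The correct value should be: (1 - z)*exp(-z)

Explanation: The sign of the whole expression was flipped: the term (1 - z)*exp(-z) was incorrectly written as -(1 - z)*exp(-z)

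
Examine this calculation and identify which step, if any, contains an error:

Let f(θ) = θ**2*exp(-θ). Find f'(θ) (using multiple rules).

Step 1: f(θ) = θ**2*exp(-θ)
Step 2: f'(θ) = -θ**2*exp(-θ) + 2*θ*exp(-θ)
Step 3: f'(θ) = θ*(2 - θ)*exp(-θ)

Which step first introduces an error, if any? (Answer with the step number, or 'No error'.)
No error

All steps in this derivation are correct.
The final answer f'(θ) = θ*(2 - θ)*exp(-θ) is valid.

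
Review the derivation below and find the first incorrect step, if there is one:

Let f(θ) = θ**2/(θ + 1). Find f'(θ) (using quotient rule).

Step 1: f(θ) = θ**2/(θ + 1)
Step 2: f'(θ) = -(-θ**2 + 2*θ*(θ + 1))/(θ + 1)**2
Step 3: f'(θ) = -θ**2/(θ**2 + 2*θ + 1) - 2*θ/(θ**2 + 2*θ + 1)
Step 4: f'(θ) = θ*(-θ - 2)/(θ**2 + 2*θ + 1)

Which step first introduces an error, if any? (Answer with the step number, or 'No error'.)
Step 2

Step 2 is incorrect due to a sign flip.
The step shows: -(-θ**2 + 2*θ*(θ + 1))/(θ + 1)**2
The correct value should be: (-θ**2 + 2*θ*(θ + 1))/(θ + 1)**2

Explanation: The sign of the whole expression was flipped: the term (-θ**2 + 2*θ*(θ + 1))/(θ + 1)**2 was incorrectly written as -(-θ**2 + 2*θ*(θ + 1))/(θ + 1)**2
The later steps are derived from this incorrect expression, so the error originates in Step 2.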